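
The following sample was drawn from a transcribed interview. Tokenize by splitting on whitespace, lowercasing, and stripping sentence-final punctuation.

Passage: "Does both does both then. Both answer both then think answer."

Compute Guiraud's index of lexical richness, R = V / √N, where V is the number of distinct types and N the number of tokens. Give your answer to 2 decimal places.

1.51

N = 11, V = 5.
√N = 3.316625
R = 5 / 3.316625 = 1.51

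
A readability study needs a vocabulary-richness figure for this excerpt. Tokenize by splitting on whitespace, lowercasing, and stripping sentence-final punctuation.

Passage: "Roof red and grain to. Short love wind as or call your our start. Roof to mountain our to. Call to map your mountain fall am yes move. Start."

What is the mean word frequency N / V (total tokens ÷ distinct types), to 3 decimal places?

1.450

N = 29 tokens, V = 20 types.
Mean frequency = N / V = 29 / 20 = 1.450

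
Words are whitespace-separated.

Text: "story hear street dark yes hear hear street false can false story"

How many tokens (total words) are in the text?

12

Tokens: story, hear, street, dark, yes, hear, hear, street, false, can, false, story
N = 12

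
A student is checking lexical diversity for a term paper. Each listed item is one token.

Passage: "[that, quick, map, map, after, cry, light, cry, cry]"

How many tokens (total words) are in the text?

9

Tokens: that, quick, map, map, after, cry, light, cry, cry
N = 9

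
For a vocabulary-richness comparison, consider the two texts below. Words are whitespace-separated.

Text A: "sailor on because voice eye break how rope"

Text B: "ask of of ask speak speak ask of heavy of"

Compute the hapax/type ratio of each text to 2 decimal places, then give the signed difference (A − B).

A: hapax=8, V=8, ratio=1.00
B: hapax=1, V=4, ratio=0.25
Difference = 1.00 − 0.25 = 0.75

0.75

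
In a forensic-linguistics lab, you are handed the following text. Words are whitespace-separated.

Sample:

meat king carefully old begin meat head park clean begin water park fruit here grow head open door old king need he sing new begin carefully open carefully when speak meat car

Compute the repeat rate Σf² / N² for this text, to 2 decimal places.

0.06

Frequencies: meat:3, carefully:3, begin:3, king:2, old:2, head:2, park:2, open:2, clean:1, water:1, fruit:1, here:1, grow:1, door:1, need:1, he:1, sing:1, new:1, when:1, speak:1, … (1 more, each freq 1)
Σf² = 60; N² = 1024
Repeat rate = 60 / 1024 = 0.06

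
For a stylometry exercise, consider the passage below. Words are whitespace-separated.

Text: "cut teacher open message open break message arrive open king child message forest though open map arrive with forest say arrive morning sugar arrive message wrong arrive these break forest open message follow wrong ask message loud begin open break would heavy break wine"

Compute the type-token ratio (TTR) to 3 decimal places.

0.545

N = 44 tokens, V = 24 types.
TTR = V / N = 24 / 44 = 0.545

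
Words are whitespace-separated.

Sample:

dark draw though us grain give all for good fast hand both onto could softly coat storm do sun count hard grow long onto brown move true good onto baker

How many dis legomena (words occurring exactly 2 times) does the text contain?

Frequencies: onto:3, good:2, dark:1, draw:1, though:1, us:1, grain:1, give:1, all:1, for:1, fast:1, hand:1, both:1, could:1, softly:1, coat:1, storm:1, do:1, sun:1, count:1, … (7 more, each freq 1)
Words with frequency 2: good

1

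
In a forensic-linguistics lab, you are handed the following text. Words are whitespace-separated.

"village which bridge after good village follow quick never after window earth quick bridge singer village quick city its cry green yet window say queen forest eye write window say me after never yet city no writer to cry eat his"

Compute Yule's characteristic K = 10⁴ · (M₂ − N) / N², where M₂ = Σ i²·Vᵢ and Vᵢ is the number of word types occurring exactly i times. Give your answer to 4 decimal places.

214.1582

Frequencies: village:3, after:3, quick:3, window:3, bridge:2, never:2, city:2, cry:2, yet:2, say:2, which:1, good:1, follow:1, earth:1, singer:1, its:1, green:1, queen:1, forest:1, eye:1, … (7 more, each freq 1)
N = 41. Frequency spectrum: V_1=17, V_2=6, V_3=4
M₂ = 1²·17 + 2²·6 + 3²·4 = 77
K = 10000 × (77 − 41) / 41² = 214.1582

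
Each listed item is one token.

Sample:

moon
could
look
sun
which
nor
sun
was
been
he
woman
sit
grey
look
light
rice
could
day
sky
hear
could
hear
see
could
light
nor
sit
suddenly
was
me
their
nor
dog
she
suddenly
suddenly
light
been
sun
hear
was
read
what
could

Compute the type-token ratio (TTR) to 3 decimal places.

N = 44 tokens, V = 25 types.
TTR = V / N = 25 / 44 = 0.568

0.568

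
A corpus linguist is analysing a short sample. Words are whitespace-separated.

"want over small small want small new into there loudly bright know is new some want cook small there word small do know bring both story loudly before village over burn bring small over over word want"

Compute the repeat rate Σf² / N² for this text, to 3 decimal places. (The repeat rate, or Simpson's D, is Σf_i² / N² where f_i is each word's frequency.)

0.075

Frequencies: small:6, want:4, over:4, new:2, there:2, loudly:2, know:2, word:2, bring:2, into:1, bright:1, is:1, some:1, cook:1, do:1, both:1, story:1, before:1, village:1, burn:1
Σf² = 103; N² = 1369
Repeat rate = 103 / 1369 = 0.075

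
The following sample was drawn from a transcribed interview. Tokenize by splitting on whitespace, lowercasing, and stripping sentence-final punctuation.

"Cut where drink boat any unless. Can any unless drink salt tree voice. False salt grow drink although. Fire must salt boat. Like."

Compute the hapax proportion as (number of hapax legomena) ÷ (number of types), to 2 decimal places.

Frequencies: drink:3, salt:3, boat:2, any:2, unless:2, cut:1, where:1, can:1, tree:1, voice:1, false:1, grow:1, although:1, fire:1, must:1, like:1
Hapax count = 11; type count = 16.
Ratio = 11 / 16 = 0.69

0.69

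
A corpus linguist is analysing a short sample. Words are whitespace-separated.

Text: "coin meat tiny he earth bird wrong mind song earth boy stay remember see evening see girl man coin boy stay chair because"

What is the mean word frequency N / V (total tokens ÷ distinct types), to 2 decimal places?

N = 23 tokens, V = 18 types.
Mean frequency = N / V = 23 / 18 = 1.28

1.28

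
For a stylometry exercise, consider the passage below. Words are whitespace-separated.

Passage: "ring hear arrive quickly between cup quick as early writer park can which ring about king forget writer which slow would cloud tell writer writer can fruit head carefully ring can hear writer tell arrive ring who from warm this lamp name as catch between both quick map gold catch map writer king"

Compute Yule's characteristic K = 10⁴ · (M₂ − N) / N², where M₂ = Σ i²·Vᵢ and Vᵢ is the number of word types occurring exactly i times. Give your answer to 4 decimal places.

Frequencies: writer:6, ring:4, can:3, hear:2, arrive:2, between:2, quick:2, as:2, which:2, king:2, tell:2, catch:2, map:2, quickly:1, cup:1, early:1, park:1, about:1, forget:1, slow:1, … (13 more, each freq 1)
N = 53. Frequency spectrum: V_1=20, V_2=10, V_3=1, V_4=1, V_6=1
M₂ = 1²·20 + 2²·10 + 3²·1 + 4²·1 + 6²·1 = 121
K = 10000 × (121 − 53) / 53² = 242.0790

242.0790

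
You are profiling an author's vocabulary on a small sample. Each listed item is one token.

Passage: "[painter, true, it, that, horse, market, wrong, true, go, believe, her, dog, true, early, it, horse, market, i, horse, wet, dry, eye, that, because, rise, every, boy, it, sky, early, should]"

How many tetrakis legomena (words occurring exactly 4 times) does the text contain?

Frequencies: true:3, it:3, horse:3, that:2, market:2, early:2, painter:1, wrong:1, go:1, believe:1, her:1, dog:1, i:1, wet:1, dry:1, eye:1, because:1, rise:1, every:1, boy:1, … (2 more, each freq 1)
Words with frequency 4: (none)

0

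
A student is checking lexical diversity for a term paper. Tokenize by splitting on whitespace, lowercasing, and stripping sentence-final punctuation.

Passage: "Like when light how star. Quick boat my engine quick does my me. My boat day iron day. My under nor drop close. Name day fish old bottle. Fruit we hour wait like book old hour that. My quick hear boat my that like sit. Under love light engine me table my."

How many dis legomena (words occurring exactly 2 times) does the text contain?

Frequencies: my:7, like:3, quick:3, boat:3, day:3, light:2, engine:2, me:2, under:2, old:2, hour:2, that:2, when:1, how:1, star:1, does:1, iron:1, nor:1, drop:1, close:1, … (11 more, each freq 1)
Words with frequency 2: engine, hour, light, me, old, that, under

7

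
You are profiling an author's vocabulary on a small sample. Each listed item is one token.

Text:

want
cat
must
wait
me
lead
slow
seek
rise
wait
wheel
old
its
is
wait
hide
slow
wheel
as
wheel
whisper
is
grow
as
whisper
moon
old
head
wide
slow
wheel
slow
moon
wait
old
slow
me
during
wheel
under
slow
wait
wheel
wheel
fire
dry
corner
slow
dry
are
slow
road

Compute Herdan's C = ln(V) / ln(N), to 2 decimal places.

N = 52, V = 27.
ln(V) = 3.295837, ln(N) = 3.951244
C = 3.295837 / 3.951244 = 0.83

0.83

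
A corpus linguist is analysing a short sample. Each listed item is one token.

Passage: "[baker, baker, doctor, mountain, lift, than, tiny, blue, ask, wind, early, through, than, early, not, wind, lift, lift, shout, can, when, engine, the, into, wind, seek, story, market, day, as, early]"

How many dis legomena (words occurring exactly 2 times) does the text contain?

2

Frequencies: lift:3, wind:3, early:3, baker:2, than:2, doctor:1, mountain:1, tiny:1, blue:1, ask:1, through:1, not:1, shout:1, can:1, when:1, engine:1, the:1, into:1, seek:1, story:1, … (3 more, each freq 1)
Words with frequency 2: baker, than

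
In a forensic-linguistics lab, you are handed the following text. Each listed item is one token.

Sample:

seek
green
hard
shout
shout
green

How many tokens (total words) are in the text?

6

Tokens: seek, green, hard, shout, shout, green
N = 6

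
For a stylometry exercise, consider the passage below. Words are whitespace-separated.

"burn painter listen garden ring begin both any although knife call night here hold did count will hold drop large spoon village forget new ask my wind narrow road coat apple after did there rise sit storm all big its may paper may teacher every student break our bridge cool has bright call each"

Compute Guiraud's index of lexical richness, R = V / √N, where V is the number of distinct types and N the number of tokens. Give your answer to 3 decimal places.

6.804

N = 54, V = 50.
√N = 7.348469
R = 50 / 7.348469 = 6.804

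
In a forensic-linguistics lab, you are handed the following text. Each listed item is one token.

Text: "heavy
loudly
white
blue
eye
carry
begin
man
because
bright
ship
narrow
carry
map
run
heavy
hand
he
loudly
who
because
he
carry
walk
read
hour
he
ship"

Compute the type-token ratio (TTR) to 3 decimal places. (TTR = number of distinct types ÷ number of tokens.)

N = 28 tokens, V = 20 types.
TTR = V / N = 20 / 28 = 0.714

0.714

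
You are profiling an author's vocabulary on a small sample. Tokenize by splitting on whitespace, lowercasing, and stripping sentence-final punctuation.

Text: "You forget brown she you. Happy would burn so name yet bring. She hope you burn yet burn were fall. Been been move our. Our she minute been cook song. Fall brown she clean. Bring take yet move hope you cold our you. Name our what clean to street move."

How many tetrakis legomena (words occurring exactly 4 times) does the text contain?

2

Frequencies: you:5, she:4, our:4, burn:3, yet:3, been:3, move:3, brown:2, name:2, bring:2, hope:2, fall:2, clean:2, forget:1, happy:1, would:1, so:1, were:1, minute:1, cook:1, … (6 more, each freq 1)
Words with frequency 4: our, she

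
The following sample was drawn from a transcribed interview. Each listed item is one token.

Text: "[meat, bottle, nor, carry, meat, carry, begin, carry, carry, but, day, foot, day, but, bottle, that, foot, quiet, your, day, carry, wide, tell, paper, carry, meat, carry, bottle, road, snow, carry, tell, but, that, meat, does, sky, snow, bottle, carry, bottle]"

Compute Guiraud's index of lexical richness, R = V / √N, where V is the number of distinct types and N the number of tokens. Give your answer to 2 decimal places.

N = 41, V = 18.
√N = 6.403124
R = 18 / 6.403124 = 2.81

2.81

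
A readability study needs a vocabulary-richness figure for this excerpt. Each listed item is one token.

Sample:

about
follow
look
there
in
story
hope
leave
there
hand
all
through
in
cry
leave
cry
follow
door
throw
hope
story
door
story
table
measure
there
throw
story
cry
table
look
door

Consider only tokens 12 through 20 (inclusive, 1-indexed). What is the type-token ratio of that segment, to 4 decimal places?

Segment tokens 12–20: through, in, cry, leave, cry, follow, door, throw, hope
Segment N = 9, segment V = 8.
TTR = 8 / 9 = 0.8889

0.8889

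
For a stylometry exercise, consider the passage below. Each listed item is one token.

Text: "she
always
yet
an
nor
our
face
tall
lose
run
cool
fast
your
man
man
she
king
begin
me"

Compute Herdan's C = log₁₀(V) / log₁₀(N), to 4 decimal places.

0.9622

N = 19, V = 17.
log₁₀(V) = 1.230449, log₁₀(N) = 1.278754
C = 1.230449 / 1.278754 = 0.9622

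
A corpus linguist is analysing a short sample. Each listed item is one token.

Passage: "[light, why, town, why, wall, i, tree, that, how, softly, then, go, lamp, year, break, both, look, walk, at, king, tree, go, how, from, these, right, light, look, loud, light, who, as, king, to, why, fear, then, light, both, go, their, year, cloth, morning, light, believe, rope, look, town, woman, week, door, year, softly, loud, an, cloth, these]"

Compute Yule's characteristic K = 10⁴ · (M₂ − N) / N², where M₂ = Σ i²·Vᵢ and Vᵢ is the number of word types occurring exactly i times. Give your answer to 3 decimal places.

Frequencies: light:5, why:3, go:3, year:3, look:3, town:2, tree:2, how:2, softly:2, then:2, both:2, king:2, these:2, loud:2, cloth:2, wall:1, i:1, that:1, lamp:1, break:1, … (16 more, each freq 1)
N = 58. Frequency spectrum: V_1=21, V_2=10, V_3=4, V_5=1
M₂ = 1²·21 + 2²·10 + 3²·4 + 5²·1 = 122
K = 10000 × (122 − 58) / 58² = 190.250

190.250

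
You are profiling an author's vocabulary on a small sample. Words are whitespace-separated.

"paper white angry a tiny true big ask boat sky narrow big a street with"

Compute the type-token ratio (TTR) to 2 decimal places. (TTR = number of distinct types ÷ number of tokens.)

0.87

N = 15 tokens, V = 13 types.
TTR = V / N = 13 / 15 = 0.87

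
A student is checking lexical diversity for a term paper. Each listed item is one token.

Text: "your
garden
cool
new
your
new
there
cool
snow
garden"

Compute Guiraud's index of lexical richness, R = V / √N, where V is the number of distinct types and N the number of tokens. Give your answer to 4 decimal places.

N = 10, V = 6.
√N = 3.162278
R = 6 / 3.162278 = 1.8974

1.8974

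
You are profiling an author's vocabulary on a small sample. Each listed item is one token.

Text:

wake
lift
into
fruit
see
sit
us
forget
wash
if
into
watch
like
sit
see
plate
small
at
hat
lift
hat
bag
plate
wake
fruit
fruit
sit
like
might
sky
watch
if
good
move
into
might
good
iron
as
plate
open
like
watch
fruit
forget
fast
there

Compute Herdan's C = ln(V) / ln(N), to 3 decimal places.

0.846

N = 47, V = 26.
ln(V) = 3.258097, ln(N) = 3.850148
C = 3.258097 / 3.850148 = 0.846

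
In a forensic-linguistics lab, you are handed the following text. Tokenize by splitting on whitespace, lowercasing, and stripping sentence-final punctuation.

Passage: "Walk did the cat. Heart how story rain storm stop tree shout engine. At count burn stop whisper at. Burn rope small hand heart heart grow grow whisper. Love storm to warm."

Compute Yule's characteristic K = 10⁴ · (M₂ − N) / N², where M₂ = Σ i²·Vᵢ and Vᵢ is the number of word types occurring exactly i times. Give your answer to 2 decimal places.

Frequencies: heart:3, storm:2, stop:2, at:2, burn:2, whisper:2, grow:2, walk:1, did:1, the:1, cat:1, how:1, story:1, rain:1, tree:1, shout:1, engine:1, count:1, rope:1, small:1, … (4 more, each freq 1)
N = 32. Frequency spectrum: V_1=17, V_2=6, V_3=1
M₂ = 1²·17 + 2²·6 + 3²·1 = 50
K = 10000 × (50 − 32) / 32² = 175.78

175.78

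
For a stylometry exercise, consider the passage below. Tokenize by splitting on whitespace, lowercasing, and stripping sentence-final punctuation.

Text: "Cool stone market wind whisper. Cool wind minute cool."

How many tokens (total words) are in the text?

Tokens: cool, stone, market, wind, whisper, cool, wind, minute, cool
N = 9

9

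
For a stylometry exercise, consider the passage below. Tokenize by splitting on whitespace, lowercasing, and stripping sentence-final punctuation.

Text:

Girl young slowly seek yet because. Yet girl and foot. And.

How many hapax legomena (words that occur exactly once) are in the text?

5

Frequencies: girl:2, yet:2, and:2, young:1, slowly:1, seek:1, because:1, foot:1
Hapax (freq=1): because, foot, seek, slowly, young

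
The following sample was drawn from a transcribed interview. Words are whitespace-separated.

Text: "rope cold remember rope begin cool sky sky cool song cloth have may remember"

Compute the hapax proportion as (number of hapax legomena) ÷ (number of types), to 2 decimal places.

Frequencies: rope:2, remember:2, cool:2, sky:2, cold:1, begin:1, song:1, cloth:1, have:1, may:1
Hapax count = 6; type count = 10.
Ratio = 6 / 10 = 0.60

0.60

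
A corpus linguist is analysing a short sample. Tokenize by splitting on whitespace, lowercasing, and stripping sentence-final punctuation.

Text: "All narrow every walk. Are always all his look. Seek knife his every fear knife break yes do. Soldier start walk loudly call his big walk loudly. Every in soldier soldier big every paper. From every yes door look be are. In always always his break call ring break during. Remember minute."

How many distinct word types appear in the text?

28

Distinct types: {all, always, are, be, big, break, call, do, door, during, every, fear, from, his, in, knife, look, loudly, minute, narrow, paper, remember, ring, seek, soldier, start, walk, yes}
V = 28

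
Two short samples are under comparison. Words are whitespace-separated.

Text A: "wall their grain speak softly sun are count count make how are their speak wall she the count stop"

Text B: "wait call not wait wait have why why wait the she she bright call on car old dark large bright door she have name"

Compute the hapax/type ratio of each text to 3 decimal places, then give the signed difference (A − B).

A: hapax=8, V=13, ratio=0.615
B: hapax=9, V=15, ratio=0.600
Difference = 0.615 − 0.600 = 0.015

0.015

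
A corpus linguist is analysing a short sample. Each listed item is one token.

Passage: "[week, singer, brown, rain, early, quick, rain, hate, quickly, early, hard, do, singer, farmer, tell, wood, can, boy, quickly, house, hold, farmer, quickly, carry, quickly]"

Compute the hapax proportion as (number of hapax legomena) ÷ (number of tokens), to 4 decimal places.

Frequencies: quickly:4, singer:2, rain:2, early:2, farmer:2, week:1, brown:1, quick:1, hate:1, hard:1, do:1, tell:1, wood:1, can:1, boy:1, house:1, hold:1, carry:1
Hapax count = 13; token count = 25.
Ratio = 13 / 25 = 0.5200

0.5200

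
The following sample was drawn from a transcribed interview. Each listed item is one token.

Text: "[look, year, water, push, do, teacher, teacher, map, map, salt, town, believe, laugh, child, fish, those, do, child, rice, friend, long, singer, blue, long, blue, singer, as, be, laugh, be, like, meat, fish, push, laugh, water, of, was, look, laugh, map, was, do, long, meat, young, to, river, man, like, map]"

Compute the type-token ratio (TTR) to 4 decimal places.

0.5686

N = 51 tokens, V = 29 types.
TTR = V / N = 29 / 51 = 0.5686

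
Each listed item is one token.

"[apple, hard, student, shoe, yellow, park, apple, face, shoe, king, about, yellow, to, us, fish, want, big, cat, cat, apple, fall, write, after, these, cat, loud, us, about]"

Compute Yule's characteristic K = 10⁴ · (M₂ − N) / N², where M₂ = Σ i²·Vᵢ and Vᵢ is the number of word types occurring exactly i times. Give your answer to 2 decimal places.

Frequencies: apple:3, cat:3, shoe:2, yellow:2, about:2, us:2, hard:1, student:1, park:1, face:1, king:1, to:1, fish:1, want:1, big:1, fall:1, write:1, after:1, these:1, loud:1
N = 28. Frequency spectrum: V_1=14, V_2=4, V_3=2
M₂ = 1²·14 + 2²·4 + 3²·2 = 48
K = 10000 × (48 − 28) / 28² = 255.10

255.10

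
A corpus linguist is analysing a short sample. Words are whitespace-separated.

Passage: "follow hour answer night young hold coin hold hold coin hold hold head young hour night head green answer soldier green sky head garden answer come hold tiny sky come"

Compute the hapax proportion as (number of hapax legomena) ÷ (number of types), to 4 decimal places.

Frequencies: hold:6, answer:3, head:3, hour:2, night:2, young:2, coin:2, green:2, sky:2, come:2, follow:1, soldier:1, garden:1, tiny:1
Hapax count = 4; type count = 14.
Ratio = 4 / 14 = 0.2857

0.2857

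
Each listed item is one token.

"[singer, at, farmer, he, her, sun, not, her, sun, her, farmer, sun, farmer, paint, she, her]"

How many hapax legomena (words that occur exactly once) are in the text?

Frequencies: her:4, farmer:3, sun:3, singer:1, at:1, he:1, not:1, paint:1, she:1
Hapax (freq=1): at, he, not, paint, she, singer

6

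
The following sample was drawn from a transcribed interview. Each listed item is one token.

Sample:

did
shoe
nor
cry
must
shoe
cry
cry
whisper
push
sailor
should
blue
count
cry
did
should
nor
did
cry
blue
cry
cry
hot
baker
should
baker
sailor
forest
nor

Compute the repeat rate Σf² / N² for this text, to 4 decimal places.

Frequencies: cry:7, did:3, nor:3, should:3, shoe:2, sailor:2, blue:2, baker:2, must:1, whisper:1, push:1, count:1, hot:1, forest:1
Σf² = 98; N² = 900
Repeat rate = 98 / 900 = 0.1089

0.1089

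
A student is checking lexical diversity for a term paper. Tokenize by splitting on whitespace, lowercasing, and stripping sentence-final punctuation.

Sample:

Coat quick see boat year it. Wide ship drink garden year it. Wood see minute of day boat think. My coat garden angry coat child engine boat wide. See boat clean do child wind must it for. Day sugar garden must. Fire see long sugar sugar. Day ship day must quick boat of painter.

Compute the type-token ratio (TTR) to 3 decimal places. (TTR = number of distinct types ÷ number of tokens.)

N = 54 tokens, V = 28 types.
TTR = V / N = 28 / 54 = 0.519

0.519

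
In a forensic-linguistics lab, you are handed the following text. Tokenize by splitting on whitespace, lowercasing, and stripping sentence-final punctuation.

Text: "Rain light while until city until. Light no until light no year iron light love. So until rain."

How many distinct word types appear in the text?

Distinct types: {city, iron, light, love, no, rain, so, until, while, year}
V = 10

10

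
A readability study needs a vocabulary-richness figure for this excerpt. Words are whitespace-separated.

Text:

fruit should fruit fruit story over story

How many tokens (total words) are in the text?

Tokens: fruit, should, fruit, fruit, story, over, story
N = 7

7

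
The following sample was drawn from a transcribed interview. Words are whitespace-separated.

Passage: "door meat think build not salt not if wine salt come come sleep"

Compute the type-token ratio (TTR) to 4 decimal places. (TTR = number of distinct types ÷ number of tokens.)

0.7692

N = 13 tokens, V = 10 types.
TTR = V / N = 10 / 13 = 0.7692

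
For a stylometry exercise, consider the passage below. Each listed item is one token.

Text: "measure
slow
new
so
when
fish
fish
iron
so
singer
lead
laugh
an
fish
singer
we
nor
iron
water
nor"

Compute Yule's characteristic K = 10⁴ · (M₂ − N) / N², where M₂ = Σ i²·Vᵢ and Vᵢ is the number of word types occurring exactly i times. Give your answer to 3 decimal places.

350.000

Frequencies: fish:3, so:2, iron:2, singer:2, nor:2, measure:1, slow:1, new:1, when:1, lead:1, laugh:1, an:1, we:1, water:1
N = 20. Frequency spectrum: V_1=9, V_2=4, V_3=1
M₂ = 1²·9 + 2²·4 + 3²·1 = 34
K = 10000 × (34 − 20) / 20² = 350.000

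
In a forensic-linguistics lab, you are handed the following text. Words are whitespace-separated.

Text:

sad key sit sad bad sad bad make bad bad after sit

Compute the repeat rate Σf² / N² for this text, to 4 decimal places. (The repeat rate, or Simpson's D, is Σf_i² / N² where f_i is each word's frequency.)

0.2222

Frequencies: bad:4, sad:3, sit:2, key:1, make:1, after:1
Σf² = 32; N² = 144
Repeat rate = 32 / 144 = 0.2222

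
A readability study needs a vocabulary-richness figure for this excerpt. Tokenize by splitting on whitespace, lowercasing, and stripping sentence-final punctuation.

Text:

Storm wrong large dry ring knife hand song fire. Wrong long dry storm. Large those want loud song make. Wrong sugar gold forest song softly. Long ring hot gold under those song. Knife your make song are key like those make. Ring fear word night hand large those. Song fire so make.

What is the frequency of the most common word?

Frequencies: song:6, those:4, make:4, wrong:3, large:3, ring:3, storm:2, dry:2, knife:2, hand:2, fire:2, long:2, gold:2, want:1, loud:1, sugar:1, forest:1, softly:1, hot:1, under:1, … (8 more, each freq 1)
Most common: 'song' with frequency 6.

6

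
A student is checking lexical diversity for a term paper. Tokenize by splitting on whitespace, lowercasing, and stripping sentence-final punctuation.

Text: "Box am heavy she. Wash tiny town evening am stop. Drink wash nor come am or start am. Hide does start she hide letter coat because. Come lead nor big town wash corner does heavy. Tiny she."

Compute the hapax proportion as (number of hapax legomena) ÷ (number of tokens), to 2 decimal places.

0.30

Frequencies: am:4, she:3, wash:3, heavy:2, tiny:2, town:2, nor:2, come:2, start:2, hide:2, does:2, box:1, evening:1, stop:1, drink:1, or:1, letter:1, coat:1, because:1, lead:1, … (2 more, each freq 1)
Hapax count = 11; token count = 37.
Ratio = 11 / 37 = 0.30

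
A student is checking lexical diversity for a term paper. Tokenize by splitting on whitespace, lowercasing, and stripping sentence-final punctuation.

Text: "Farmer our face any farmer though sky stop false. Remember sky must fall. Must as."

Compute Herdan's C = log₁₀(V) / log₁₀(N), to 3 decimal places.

N = 15, V = 12.
log₁₀(V) = 1.079181, log₁₀(N) = 1.176091
C = 1.079181 / 1.176091 = 0.918

0.918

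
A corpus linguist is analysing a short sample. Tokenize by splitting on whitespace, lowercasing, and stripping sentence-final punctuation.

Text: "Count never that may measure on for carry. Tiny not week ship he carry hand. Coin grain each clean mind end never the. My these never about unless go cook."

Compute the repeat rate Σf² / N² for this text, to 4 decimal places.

Frequencies: never:3, carry:2, count:1, that:1, may:1, measure:1, on:1, for:1, tiny:1, not:1, week:1, ship:1, he:1, hand:1, coin:1, grain:1, each:1, clean:1, mind:1, end:1, … (7 more, each freq 1)
Σf² = 38; N² = 900
Repeat rate = 38 / 900 = 0.0422

0.0422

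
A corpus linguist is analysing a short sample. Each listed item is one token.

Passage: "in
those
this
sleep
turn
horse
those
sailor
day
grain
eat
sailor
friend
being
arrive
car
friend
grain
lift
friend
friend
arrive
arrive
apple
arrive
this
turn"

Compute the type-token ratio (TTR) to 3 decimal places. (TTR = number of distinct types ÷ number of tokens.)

N = 27 tokens, V = 16 types.
TTR = V / N = 16 / 27 = 0.593

0.593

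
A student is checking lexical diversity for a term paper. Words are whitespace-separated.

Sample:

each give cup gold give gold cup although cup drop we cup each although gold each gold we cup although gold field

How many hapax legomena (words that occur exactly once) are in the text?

Frequencies: cup:5, gold:5, each:3, although:3, give:2, we:2, drop:1, field:1
Hapax (freq=1): drop, field

2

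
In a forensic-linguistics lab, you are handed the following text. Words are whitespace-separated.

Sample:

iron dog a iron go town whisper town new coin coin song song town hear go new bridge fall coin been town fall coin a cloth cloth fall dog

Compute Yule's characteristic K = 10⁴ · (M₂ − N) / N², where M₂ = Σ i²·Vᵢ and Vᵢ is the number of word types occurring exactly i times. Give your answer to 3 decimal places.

Frequencies: town:4, coin:4, fall:3, iron:2, dog:2, a:2, go:2, new:2, song:2, cloth:2, whisper:1, hear:1, bridge:1, been:1
N = 29. Frequency spectrum: V_1=4, V_2=7, V_3=1, V_4=2
M₂ = 1²·4 + 2²·7 + 3²·1 + 4²·2 = 73
K = 10000 × (73 − 29) / 29² = 523.187

523.187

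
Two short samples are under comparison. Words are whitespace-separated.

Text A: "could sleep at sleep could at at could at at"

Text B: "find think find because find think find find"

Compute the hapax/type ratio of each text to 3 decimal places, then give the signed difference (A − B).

A: hapax=0, V=3, ratio=0.000
B: hapax=1, V=3, ratio=0.333
Difference = 0.000 − 0.333 = -0.333

-0.333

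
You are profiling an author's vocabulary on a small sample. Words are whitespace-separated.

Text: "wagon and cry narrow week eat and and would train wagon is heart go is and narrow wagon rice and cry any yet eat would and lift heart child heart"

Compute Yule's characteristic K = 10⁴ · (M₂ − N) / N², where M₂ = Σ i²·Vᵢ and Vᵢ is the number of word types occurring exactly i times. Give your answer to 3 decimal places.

577.778

Frequencies: and:6, wagon:3, heart:3, cry:2, narrow:2, eat:2, would:2, is:2, week:1, train:1, go:1, rice:1, any:1, yet:1, lift:1, child:1
N = 30. Frequency spectrum: V_1=8, V_2=5, V_3=2, V_6=1
M₂ = 1²·8 + 2²·5 + 3²·2 + 6²·1 = 82
K = 10000 × (82 − 30) / 30² = 577.778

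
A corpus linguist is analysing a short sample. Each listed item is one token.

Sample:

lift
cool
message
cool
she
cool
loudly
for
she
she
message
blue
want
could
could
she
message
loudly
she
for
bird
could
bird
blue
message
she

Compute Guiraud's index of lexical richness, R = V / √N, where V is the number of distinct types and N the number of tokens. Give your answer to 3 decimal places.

1.961

N = 26, V = 10.
√N = 5.099020
R = 10 / 5.099020 = 1.961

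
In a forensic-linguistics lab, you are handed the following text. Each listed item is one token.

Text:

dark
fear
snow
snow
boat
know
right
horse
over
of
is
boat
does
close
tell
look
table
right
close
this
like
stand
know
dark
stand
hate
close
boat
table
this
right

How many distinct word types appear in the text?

19

Distinct types: {boat, close, dark, does, fear, hate, horse, is, know, like, look, of, over, right, snow, stand, table, tell, this}
V = 19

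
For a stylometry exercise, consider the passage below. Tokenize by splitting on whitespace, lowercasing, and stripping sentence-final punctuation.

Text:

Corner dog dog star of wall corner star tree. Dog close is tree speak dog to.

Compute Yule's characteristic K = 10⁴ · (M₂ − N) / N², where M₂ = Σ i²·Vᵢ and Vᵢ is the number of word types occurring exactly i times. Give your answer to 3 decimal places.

703.125

Frequencies: dog:4, corner:2, star:2, tree:2, of:1, wall:1, close:1, is:1, speak:1, to:1
N = 16. Frequency spectrum: V_1=6, V_2=3, V_4=1
M₂ = 1²·6 + 2²·3 + 4²·1 = 34
K = 10000 × (34 − 16) / 16² = 703.125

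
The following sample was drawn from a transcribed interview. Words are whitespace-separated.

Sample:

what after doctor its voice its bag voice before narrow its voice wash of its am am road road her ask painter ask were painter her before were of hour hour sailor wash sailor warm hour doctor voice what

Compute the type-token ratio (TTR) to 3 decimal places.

0.487

N = 39 tokens, V = 19 types.
TTR = V / N = 19 / 39 = 0.487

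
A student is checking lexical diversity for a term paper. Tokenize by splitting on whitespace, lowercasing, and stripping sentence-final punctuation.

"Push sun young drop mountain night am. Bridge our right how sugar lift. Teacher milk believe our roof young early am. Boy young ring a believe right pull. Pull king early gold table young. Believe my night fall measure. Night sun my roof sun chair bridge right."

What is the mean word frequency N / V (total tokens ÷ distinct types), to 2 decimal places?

1.62

N = 47 tokens, V = 29 types.
Mean frequency = N / V = 47 / 29 = 1.62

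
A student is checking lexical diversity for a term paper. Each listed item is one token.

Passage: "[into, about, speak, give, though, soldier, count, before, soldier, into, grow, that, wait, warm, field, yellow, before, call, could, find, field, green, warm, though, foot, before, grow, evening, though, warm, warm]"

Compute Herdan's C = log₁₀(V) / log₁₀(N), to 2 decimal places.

0.87

N = 31, V = 20.
log₁₀(V) = 1.301030, log₁₀(N) = 1.491362
C = 1.301030 / 1.491362 = 0.87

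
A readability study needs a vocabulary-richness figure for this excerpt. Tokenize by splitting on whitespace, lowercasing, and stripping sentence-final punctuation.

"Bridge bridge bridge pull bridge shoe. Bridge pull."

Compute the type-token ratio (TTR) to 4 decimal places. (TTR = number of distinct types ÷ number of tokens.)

0.3750

N = 8 tokens, V = 3 types.
TTR = V / N = 3 / 8 = 0.3750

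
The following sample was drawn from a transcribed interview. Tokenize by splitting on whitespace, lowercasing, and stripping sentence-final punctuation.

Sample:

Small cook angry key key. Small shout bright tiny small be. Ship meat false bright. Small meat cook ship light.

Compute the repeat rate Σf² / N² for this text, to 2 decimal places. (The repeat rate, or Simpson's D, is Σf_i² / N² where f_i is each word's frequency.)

Frequencies: small:4, cook:2, key:2, bright:2, ship:2, meat:2, angry:1, shout:1, tiny:1, be:1, false:1, light:1
Σf² = 42; N² = 400
Repeat rate = 42 / 400 = 0.11

0.11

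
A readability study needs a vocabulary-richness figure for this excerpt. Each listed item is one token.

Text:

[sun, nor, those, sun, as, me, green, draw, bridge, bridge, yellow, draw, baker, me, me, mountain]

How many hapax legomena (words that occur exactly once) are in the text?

7

Frequencies: me:3, sun:2, draw:2, bridge:2, nor:1, those:1, as:1, green:1, yellow:1, baker:1, mountain:1
Hapax (freq=1): as, baker, green, mountain, nor, those, yellow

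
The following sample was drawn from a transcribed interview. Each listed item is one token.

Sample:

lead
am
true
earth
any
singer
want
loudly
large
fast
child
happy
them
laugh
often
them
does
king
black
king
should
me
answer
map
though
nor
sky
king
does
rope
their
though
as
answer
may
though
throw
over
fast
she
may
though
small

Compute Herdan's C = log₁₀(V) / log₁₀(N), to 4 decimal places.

N = 43, V = 33.
log₁₀(V) = 1.518514, log₁₀(N) = 1.633468
C = 1.518514 / 1.633468 = 0.9296

0.9296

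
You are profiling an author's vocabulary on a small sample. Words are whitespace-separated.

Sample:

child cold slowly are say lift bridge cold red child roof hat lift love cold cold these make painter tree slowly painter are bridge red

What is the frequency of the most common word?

Frequencies: cold:4, child:2, slowly:2, are:2, lift:2, bridge:2, red:2, painter:2, say:1, roof:1, hat:1, love:1, these:1, make:1, tree:1
Most common: 'cold' with frequency 4.

4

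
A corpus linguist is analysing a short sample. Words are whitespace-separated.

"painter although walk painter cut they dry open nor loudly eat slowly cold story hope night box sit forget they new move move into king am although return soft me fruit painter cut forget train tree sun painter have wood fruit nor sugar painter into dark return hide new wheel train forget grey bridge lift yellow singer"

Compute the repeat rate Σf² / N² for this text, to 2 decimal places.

0.03

Frequencies: painter:5, forget:3, although:2, cut:2, they:2, nor:2, new:2, move:2, into:2, return:2, fruit:2, train:2, walk:1, dry:1, open:1, loudly:1, eat:1, slowly:1, cold:1, story:1, … (21 more, each freq 1)
Σf² = 103; N² = 3249
Repeat rate = 103 / 3249 = 0.03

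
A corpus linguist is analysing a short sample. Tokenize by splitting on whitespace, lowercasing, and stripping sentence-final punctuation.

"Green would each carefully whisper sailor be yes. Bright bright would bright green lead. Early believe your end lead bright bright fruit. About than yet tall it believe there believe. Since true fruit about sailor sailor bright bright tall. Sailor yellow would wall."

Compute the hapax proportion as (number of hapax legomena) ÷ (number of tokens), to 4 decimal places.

0.3721

Frequencies: bright:7, sailor:4, would:3, believe:3, green:2, lead:2, fruit:2, about:2, tall:2, each:1, carefully:1, whisper:1, be:1, yes:1, early:1, your:1, end:1, than:1, yet:1, it:1, … (5 more, each freq 1)
Hapax count = 16; token count = 43.
Ratio = 16 / 43 = 0.3721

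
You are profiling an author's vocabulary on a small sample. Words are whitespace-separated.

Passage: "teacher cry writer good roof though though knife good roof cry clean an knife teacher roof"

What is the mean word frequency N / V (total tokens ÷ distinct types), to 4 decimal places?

1.7778

N = 16 tokens, V = 9 types.
Mean frequency = N / V = 16 / 9 = 1.7778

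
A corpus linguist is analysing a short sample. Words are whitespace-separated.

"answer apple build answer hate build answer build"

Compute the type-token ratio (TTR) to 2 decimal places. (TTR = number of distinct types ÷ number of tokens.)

N = 8 tokens, V = 4 types.
TTR = V / N = 4 / 8 = 0.50

0.50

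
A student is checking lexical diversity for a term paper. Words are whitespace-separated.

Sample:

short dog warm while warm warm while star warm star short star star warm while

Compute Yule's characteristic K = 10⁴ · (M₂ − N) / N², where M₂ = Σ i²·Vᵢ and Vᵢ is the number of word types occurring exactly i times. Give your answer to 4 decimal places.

1777.7778

Frequencies: warm:5, star:4, while:3, short:2, dog:1
N = 15. Frequency spectrum: V_1=1, V_2=1, V_3=1, V_4=1, V_5=1
M₂ = 1²·1 + 2²·1 + 3²·1 + 4²·1 + 5²·1 = 55
K = 10000 × (55 − 15) / 15² = 1777.7778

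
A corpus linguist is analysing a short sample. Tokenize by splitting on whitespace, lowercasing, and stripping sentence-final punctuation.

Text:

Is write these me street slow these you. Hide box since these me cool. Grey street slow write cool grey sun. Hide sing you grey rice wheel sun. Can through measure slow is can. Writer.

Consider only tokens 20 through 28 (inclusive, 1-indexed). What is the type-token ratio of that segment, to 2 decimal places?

Segment tokens 20–28: grey, sun, hide, sing, you, grey, rice, wheel, sun
Segment N = 9, segment V = 7.
TTR = 7 / 9 = 0.78

0.78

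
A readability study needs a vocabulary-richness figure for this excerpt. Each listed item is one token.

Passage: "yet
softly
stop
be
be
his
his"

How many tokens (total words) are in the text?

7

Tokens: yet, softly, stop, be, be, his, his
N = 7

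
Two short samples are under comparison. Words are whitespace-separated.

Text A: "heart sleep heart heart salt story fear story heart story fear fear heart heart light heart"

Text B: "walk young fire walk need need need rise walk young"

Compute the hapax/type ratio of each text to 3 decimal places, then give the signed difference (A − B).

A: hapax=3, V=6, ratio=0.500
B: hapax=2, V=5, ratio=0.400
Difference = 0.500 − 0.400 = 0.100

0.100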